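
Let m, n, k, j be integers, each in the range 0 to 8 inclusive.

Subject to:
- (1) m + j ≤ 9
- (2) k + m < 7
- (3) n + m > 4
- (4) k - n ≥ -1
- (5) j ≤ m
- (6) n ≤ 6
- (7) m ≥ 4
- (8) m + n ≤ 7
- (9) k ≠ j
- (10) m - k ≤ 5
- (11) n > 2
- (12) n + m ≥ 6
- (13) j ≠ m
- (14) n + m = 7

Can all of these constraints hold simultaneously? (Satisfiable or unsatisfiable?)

Satisfiable

The assignment m = 4, n = 3, k = 2, j = 3 works:
  constraint 1 holds since m + j = 7.
  constraint 2 holds since k + m = 6.
The rest check out directly.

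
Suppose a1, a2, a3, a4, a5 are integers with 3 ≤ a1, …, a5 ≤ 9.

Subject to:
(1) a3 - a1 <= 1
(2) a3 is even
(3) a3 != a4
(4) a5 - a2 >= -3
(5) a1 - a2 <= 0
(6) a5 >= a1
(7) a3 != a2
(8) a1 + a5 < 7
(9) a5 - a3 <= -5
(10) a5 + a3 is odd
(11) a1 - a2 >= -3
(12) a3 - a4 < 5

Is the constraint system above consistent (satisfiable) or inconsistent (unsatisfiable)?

Unsatisfiable

Constraints 1, 4, 5, and 9 give a5 − a2 ≥ -3, a2 − a1 ≥ 0, a1 − a3 ≥ -1, a3 − a5 ≥ 5.
Adding all 4 inequalities: the left sides telescope to 0, and the right sides sum to (-3) + 0 + (-1) + 5 = 1. So 0 ≥ 1, which is false.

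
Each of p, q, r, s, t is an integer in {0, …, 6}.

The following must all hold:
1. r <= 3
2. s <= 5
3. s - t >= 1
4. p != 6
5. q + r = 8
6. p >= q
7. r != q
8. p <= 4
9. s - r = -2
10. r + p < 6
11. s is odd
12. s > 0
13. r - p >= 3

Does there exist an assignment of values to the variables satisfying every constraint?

From constraints 6 and 8: q ≤ p ≤ 4. From constraint 1: r ≤ 3. Hence q + r ≤ 7. But constraint 5 requires q + r = 8, and 8 > 7. Contradiction.

Unsatisfiable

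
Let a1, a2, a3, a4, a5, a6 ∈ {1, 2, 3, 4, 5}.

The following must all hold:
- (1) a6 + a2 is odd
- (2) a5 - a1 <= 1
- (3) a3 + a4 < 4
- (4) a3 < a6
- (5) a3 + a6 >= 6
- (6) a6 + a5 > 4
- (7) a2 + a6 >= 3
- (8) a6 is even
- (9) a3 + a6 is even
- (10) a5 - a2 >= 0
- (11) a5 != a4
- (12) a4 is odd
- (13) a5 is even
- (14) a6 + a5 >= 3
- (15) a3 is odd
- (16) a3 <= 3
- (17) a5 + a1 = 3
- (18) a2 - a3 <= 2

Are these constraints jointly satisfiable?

Unsatisfiable

Constraint 15 makes a3 odd and constraint 8 makes a6 even, so a3 + a6 must be odd. Constraint 9 says a3 + a6 is even — contradiction.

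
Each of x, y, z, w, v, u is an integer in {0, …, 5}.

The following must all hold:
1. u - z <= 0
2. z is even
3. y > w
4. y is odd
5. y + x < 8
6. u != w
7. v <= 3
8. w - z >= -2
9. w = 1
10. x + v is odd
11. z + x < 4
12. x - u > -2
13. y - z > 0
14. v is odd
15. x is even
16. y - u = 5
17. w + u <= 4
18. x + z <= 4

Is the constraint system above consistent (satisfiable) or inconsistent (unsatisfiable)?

The assignment x = 0, y = 5, z = 2, w = 1, v = 1, u = 0 works:
  constraint 1 holds since u - z = -2.
  constraint 5 holds since y + x = 5.
  constraint 8 holds since w - z = -1.
The rest check out directly.

Satisfiable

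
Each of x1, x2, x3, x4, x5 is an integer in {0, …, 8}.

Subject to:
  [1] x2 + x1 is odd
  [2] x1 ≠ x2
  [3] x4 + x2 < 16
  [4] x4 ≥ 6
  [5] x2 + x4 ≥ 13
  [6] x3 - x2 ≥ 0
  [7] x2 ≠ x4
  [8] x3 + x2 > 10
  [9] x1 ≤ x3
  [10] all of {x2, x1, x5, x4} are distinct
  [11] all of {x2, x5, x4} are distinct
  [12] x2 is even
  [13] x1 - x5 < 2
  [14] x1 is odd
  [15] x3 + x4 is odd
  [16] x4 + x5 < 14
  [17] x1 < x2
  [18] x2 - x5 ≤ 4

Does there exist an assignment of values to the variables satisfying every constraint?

Satisfiable

Try x1 = 3, x2 = 6, x3 = 7, x4 = 8, x5 = 4.
Check constraint 3: x4 + x2 = 14; constraint 5: x2 + x4 = 14; constraint 6: x3 - x2 = 1. The remaining constraints are straightforward to verify.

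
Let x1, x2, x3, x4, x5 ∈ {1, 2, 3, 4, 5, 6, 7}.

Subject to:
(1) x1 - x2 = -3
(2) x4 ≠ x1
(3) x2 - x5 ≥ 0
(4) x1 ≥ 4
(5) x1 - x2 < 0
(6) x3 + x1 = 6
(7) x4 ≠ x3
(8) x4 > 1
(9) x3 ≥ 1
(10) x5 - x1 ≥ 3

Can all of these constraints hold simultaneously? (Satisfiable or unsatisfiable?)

Satisfiable

One satisfying assignment is x1 = 4, x2 = 7, x3 = 2, x4 = 6, x5 = 7.
For the less obvious constraints — constraint 1: x1 - x2 = -3; constraint 3: x2 - x5 = 0 — and the others hold by inspection.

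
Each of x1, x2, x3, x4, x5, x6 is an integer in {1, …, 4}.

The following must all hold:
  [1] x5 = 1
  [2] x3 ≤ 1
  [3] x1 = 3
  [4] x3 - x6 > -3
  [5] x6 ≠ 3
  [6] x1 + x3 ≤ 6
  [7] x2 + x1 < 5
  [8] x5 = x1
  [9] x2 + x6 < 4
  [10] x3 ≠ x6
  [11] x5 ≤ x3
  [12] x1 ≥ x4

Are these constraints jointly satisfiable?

Constraint 1 fixes x5 = 1 and constraint 3 fixes x1 = 3, but constraint 8 requires x5 = x1. Since 1 ≠ 3, contradiction.

Unsatisfiable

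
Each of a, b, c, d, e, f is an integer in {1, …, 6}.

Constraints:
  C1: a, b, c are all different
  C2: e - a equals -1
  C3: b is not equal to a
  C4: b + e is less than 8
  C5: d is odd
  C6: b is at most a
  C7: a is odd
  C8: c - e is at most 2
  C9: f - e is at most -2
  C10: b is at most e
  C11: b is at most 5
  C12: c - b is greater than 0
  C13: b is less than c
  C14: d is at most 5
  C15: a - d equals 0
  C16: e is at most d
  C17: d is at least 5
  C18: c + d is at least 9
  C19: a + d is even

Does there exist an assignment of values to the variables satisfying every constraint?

The assignment a = 5, b = 2, c = 4, d = 5, e = 4, f = 2 works:
  constraint 2 holds since e - a = -1.
  constraint 4 holds since b + e = 6.
The rest check out directly.

Satisfiable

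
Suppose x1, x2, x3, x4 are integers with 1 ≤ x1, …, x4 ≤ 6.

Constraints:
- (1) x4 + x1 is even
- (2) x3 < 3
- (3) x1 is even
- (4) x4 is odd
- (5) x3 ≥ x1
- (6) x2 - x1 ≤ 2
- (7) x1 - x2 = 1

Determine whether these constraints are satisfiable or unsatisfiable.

Constraint 4 makes x4 odd and constraint 3 makes x1 even, so x4 + x1 must be odd. Constraint 1 says x4 + x1 is even — contradiction.

Unsatisfiable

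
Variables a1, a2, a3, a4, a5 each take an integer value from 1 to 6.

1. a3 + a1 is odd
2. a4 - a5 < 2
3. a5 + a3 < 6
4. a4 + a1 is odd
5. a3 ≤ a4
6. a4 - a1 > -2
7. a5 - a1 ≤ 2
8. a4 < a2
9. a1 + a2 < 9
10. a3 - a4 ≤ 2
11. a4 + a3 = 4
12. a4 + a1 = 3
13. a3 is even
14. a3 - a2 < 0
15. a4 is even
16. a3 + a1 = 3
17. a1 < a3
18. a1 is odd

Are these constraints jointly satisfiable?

Satisfiable

The assignment a1 = 1, a2 = 5, a3 = 2, a4 = 2, a5 = 3 works:
  constraint 2 holds since a4 - a5 = -1.
  constraint 3 holds since a5 + a3 = 5.
  constraint 6 holds since a4 - a1 = 1.
The rest check out directly.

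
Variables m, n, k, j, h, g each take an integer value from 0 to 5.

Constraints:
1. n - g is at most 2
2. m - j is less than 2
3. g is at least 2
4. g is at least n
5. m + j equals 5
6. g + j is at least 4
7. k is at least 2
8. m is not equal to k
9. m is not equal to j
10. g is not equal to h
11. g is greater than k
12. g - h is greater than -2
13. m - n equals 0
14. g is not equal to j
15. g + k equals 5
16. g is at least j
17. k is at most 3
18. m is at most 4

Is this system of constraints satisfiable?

Satisfiable

Try m = 3, n = 3, k = 2, j = 2, h = 2, g = 3.
Check constraint 1: n - g = 0; constraint 2: m - j = 1; constraint 5: m + j = 5. The remaining constraints are straightforward to verify.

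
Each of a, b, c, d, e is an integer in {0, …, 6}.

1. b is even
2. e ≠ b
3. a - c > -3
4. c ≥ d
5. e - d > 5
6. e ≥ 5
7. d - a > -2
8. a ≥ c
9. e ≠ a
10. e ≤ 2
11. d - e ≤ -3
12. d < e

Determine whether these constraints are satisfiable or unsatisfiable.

Unsatisfiable

From constraint 6: e ≥ 5. From constraint 10: e ≤ 2. But 2 < 5, so no value of e works.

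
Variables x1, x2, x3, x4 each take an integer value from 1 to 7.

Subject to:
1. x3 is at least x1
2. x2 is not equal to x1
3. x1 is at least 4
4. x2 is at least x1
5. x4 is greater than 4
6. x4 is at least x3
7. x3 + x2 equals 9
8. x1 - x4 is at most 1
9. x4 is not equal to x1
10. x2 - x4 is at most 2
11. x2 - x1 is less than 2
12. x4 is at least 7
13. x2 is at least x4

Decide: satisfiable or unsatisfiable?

Unsatisfiable

From constraints 1 and 3: x3 ≥ x1 ≥ 4. From constraints 12 and 13: x2 ≥ x4 ≥ 7. Hence x3 + x2 ≥ 11. But constraint 7 requires x3 + x2 = 9, and 9 < 11. Contradiction.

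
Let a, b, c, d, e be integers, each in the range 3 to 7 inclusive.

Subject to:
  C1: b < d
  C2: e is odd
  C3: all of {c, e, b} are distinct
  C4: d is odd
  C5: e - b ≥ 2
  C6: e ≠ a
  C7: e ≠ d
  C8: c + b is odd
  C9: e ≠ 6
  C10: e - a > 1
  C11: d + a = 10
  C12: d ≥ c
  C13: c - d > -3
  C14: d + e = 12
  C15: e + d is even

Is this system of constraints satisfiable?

One satisfying assignment is a = 5, b = 4, c = 5, d = 5, e = 7.
For the less obvious constraints — constraint 5: e - b = 3; constraint 10: e - a = 2 — and the others hold by inspection.

Satisfiable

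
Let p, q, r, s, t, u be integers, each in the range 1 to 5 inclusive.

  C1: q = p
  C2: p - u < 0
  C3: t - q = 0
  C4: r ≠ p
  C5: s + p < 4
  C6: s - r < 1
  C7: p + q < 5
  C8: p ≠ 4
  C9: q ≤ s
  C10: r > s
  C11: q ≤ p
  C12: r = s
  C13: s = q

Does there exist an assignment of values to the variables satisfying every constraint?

From constraints 1, 12, and 13, r = s = q = p, so r = p. But constraint 4 says r ≠ p. Contradiction.

Unsatisfiable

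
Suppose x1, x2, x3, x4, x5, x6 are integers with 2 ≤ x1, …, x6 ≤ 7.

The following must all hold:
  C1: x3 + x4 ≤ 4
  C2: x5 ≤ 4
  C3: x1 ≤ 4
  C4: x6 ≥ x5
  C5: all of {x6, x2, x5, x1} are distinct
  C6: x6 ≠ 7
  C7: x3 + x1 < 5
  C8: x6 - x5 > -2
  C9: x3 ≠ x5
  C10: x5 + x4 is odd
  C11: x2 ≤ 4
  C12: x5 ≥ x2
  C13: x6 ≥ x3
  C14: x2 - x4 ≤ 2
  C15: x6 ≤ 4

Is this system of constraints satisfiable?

Constraints 2, 3, 11, and 15 confine each of x6, x2, x5, x1 to the 3 values {2, …, 4} (the domain already gives each ≥ 2).
Constraint 5 requires all 4 of them to be distinct, but only 3 values are available — impossible by the pigeonhole principle.

Unsatisfiable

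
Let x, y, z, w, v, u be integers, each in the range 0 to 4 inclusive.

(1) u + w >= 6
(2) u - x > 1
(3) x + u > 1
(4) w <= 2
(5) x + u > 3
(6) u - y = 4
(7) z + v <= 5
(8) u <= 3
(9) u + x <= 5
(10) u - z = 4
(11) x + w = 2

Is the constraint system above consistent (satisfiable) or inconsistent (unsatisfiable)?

Unsatisfiable

From constraint 8: u ≤ 3. From constraint 4: w ≤ 2. Hence u + w ≤ 5. But constraint 1 requires u + w ≥ 6, and 6 > 5. Contradiction.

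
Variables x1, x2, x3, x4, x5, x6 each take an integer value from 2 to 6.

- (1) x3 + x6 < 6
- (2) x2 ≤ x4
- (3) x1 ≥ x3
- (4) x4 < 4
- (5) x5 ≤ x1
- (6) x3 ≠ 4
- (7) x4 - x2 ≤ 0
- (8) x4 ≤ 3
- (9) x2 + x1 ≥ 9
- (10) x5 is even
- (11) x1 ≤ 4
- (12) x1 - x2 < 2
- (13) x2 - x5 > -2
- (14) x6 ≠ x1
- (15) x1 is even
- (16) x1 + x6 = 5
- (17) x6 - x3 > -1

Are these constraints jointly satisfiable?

From constraints 2 and 8: x2 ≤ x4 ≤ 3. From constraint 11: x1 ≤ 4. Hence x2 + x1 ≤ 7. But constraint 9 requires x2 + x1 ≥ 9, and 9 > 7. Contradiction.

Unsatisfiable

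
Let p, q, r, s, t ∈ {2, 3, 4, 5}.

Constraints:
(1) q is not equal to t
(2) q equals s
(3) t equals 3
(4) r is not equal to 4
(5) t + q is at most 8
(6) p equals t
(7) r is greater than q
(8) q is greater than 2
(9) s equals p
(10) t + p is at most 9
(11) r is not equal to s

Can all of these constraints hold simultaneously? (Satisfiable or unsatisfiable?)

Unsatisfiable

From constraints 2, 6, and 9, q = s = p = t, so q = t. But constraint 1 says q ≠ t. Contradiction.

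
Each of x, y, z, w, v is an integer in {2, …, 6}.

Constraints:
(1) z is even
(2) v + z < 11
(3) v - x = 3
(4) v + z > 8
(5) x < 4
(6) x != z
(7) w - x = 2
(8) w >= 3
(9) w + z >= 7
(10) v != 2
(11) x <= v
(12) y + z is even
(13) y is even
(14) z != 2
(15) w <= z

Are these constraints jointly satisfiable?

Satisfiable

Try x = 2, y = 2, z = 4, w = 4, v = 5.
Check constraint 2: v + z = 9; constraint 3: v - x = 3; constraint 4: v + z = 9. The remaining constraints are straightforward to verify.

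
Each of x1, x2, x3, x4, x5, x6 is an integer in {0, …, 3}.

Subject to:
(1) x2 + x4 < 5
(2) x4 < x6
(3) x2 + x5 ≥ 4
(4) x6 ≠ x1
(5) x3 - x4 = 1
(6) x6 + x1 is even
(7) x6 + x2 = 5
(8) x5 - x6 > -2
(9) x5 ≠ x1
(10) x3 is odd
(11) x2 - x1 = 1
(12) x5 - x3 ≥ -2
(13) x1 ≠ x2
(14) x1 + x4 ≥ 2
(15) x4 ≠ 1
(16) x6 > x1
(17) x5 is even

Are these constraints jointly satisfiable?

Satisfiable

Try x1 = 1, x2 = 2, x3 = 3, x4 = 2, x5 = 2, x6 = 3.
Check constraint 1: x2 + x4 = 4; constraint 3: x2 + x5 = 4; constraint 5: x3 - x4 = 1. The remaining constraints are straightforward to verify.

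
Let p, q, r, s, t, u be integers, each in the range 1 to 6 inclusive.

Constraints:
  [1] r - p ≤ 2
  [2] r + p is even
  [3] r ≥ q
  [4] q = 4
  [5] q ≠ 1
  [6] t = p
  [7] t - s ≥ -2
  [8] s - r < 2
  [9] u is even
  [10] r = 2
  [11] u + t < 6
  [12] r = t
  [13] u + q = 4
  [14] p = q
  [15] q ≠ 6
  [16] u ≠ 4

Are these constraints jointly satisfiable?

Constraint 10 fixes r = 2 and constraint 4 fixes q = 4. Constraints 6, 12, and 14 give r = t = p = q, so r = q. But 2 ≠ 4 — contradiction.

Unsatisfiable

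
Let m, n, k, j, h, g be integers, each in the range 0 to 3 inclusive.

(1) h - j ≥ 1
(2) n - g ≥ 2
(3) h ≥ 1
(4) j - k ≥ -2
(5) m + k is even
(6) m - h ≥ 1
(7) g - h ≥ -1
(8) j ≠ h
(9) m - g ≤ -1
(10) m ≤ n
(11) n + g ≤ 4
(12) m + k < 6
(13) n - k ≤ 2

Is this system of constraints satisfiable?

Unsatisfiable

Constraints 1, 2, 4, 6, 9, and 13 give h − j ≥ 1, j − k ≥ -2, k − n ≥ -2, n − g ≥ 2, g − m ≥ 1, m − h ≥ 1.
Adding all 6 inequalities: the left sides telescope to 0, and the right sides sum to 1 + (-2) + (-2) + 2 + 1 + 1 = 1. So 0 ≥ 1, which is false.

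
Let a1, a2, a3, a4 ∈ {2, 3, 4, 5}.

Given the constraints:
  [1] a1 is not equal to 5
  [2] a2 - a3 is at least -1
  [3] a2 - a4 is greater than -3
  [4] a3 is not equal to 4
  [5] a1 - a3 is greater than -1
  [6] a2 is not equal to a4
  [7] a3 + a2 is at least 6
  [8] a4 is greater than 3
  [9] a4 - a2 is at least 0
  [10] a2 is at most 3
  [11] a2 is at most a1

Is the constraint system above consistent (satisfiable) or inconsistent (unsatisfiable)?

Take a1 = 4, a2 = 3, a3 = 3, a4 = 5. Then constraint 2: a2 - a3 = 0; constraint 3: a2 - a4 = -2, and every other listed constraint is also met.

Satisfiable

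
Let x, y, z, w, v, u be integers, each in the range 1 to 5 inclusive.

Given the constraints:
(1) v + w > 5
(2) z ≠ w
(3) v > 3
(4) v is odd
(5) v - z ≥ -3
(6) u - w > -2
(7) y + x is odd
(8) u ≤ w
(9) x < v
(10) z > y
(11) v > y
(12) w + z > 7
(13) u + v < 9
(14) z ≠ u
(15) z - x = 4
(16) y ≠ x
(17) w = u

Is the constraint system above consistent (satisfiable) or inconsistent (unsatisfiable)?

Satisfiable

One satisfying assignment is x = 1, y = 2, z = 5, w = 3, v = 5, u = 3.
For the less obvious constraints — constraint 1: v + w = 8; constraint 5: v - z = 0; constraint 6: u - w = 0 — and the others hold by inspection.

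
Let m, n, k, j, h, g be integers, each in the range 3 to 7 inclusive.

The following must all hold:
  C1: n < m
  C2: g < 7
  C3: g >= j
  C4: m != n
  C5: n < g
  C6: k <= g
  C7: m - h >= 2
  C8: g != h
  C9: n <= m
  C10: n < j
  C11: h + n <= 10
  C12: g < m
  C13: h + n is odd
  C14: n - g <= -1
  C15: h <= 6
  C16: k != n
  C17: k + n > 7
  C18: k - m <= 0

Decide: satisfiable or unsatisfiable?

Satisfiable

Setting (m, n, k, j, h, g) = (7, 3, 5, 5, 4, 5) satisfies everything: constraint 7: m - h = 3; constraint 11: h + n = 7; constraint 14: n - g = -2, and the others follow.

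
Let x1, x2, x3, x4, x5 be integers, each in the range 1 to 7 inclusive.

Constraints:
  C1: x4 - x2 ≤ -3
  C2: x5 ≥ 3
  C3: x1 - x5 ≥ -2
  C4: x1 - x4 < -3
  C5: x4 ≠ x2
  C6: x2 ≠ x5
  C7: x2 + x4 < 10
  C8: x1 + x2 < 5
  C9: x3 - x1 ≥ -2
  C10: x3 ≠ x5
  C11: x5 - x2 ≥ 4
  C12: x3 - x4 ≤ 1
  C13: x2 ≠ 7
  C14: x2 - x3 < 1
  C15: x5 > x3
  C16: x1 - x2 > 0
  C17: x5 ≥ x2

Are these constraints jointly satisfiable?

Unsatisfiable

Constraints 1, 3, 9, 11, and 12 give x1 − x5 ≥ -2, x5 − x2 ≥ 4, x2 − x4 ≥ 3, x4 − x3 ≥ -1, x3 − x1 ≥ -2.
Adding all 5 inequalities: the left sides telescope to 0, and the right sides sum to (-2) + 4 + 3 + (-1) + (-2) = 2. So 0 ≥ 2, which is false.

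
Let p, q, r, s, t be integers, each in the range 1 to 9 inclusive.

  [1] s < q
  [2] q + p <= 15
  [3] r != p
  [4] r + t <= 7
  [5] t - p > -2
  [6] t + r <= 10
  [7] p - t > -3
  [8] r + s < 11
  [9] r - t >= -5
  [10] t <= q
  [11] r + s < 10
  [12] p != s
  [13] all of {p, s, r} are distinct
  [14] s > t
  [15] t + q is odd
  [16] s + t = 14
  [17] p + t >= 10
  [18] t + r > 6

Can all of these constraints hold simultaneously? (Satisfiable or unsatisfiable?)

Satisfiable

Take p = 6, q = 9, r = 1, s = 8, t = 6. Then constraint 2: q + p = 15; constraint 4: r + t = 7; constraint 5: t - p = 0, and every other listed constraint is also met.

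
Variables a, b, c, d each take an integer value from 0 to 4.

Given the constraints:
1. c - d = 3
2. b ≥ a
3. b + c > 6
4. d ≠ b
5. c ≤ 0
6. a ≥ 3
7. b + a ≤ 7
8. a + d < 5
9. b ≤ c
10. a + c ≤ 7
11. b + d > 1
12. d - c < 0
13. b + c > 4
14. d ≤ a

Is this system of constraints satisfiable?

From constraints 2 and 6: b ≥ a and a ≥ 3, so b ≥ 3. From constraints 5 and 9: b ≤ c and c ≤ 0, so b ≤ 0. But 0 < 3, so no value of b works.

Unsatisfiable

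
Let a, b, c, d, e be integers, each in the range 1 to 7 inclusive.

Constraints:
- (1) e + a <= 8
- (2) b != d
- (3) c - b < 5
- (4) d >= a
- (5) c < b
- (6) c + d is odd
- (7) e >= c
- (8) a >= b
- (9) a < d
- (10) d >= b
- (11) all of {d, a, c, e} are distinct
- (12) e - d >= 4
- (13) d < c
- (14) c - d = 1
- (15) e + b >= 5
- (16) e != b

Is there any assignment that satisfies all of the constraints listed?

Constraints 5, 8, 9, and 13 give b ≤ a, a < d, d < c, c < b. Chaining: b ≤ a < d < c < b, which forces b < b — impossible.

Unsatisfiable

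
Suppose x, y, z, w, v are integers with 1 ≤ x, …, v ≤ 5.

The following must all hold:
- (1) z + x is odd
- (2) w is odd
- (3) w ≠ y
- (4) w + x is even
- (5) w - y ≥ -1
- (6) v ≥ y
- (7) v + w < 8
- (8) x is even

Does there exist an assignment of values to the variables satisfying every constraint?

Unsatisfiable

Constraint 2 makes w odd and constraint 8 makes x even, so w + x must be odd. Constraint 4 says w + x is even — contradiction.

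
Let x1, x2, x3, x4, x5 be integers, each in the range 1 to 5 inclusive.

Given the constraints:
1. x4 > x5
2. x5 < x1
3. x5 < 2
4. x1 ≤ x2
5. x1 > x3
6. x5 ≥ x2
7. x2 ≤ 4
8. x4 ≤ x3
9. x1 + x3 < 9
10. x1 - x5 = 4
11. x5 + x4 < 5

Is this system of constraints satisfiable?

Constraints 1, 4, 5, 6, and 8 give x3 < x1, x1 ≤ x2, x2 ≤ x5, x5 < x4, x4 ≤ x3. Chaining: x3 < x1 ≤ x2 ≤ x5 < x4 ≤ x3, which forces x3 < x3 — impossible.

Unsatisfiable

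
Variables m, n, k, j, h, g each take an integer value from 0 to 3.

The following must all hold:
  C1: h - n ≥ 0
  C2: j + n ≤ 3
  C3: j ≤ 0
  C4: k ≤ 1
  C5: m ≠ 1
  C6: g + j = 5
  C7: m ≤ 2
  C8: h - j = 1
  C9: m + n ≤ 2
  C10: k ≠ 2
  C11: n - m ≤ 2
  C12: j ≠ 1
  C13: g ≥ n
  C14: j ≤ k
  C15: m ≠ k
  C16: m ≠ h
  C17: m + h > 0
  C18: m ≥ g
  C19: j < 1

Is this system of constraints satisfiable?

Unsatisfiable

From constraints 7 and 18: g ≤ m ≤ 2. From constraints 4 and 14: j ≤ k ≤ 1. Hence g + j ≤ 3. But constraint 6 requires g + j = 5, and 5 > 3. Contradiction.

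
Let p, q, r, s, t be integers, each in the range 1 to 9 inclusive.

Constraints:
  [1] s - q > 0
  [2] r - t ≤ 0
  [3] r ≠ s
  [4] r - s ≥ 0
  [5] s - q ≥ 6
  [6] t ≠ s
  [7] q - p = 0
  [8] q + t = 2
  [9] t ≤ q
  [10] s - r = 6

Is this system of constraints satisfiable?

Unsatisfiable

Constraints 1, 2, 4, and 9 give r ≤ t, t ≤ q, q < s, s ≤ r. Chaining: r ≤ t ≤ q < s ≤ r, which forces r < r — impossible.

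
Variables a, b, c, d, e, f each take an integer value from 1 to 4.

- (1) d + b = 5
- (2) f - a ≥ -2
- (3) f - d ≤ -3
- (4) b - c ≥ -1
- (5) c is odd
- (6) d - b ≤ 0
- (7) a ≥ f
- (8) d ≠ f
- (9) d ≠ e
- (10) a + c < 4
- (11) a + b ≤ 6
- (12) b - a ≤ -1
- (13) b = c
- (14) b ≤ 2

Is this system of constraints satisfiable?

Constraints 2, 3, 6, and 12 give f − a ≥ -2, a − b ≥ 1, b − d ≥ 0, d − f ≥ 3.
Adding all 4 inequalities: the left sides telescope to 0, and the right sides sum to (-2) + 1 + 0 + 3 = 2. So 0 ≥ 2, which is false.

Unsatisfiable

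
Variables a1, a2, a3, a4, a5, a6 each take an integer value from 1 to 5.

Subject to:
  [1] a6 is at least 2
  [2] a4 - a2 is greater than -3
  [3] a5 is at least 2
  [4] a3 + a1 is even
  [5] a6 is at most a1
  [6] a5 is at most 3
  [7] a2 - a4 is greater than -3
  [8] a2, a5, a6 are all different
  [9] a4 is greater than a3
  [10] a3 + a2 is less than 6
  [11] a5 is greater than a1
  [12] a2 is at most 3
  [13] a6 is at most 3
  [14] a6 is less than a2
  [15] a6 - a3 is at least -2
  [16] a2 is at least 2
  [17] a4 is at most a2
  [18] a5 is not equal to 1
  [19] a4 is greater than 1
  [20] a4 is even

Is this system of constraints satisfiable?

Constraints 1, 3, 6, 12, 13, and 16 confine each of a2, a5, a6 to the 2 values {2, 3}.
Constraint 8 requires all 3 of them to be distinct, but only 2 values are available — impossible by the pigeonhole principle.

Unsatisfiable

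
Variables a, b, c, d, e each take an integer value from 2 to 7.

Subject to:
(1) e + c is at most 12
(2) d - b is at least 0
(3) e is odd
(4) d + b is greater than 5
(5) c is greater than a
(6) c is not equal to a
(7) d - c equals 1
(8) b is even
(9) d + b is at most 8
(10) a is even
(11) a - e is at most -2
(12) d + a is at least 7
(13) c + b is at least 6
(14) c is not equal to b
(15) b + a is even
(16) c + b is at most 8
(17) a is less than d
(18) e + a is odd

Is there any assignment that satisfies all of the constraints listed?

Setting (a, b, c, d, e) = (2, 2, 4, 5, 5) satisfies everything: constraint 1: e + c = 9; constraint 2: d - b = 3; constraint 4: d + b = 7, and the others follow.

Satisfiable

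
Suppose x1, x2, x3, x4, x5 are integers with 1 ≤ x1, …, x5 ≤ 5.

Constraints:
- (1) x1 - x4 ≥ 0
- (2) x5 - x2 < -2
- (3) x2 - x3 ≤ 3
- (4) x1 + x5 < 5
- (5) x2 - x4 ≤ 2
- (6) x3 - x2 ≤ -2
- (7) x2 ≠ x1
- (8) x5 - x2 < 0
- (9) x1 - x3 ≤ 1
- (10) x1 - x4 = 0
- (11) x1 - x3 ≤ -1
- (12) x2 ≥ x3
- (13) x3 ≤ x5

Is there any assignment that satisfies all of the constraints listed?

Unsatisfiable

Constraints 1, 5, 6, and 11 give x2 − x3 ≥ 2, x3 − x1 ≥ 1, x1 − x4 ≥ 0, x4 − x2 ≥ -2.
Adding all 4 inequalities: the left sides telescope to 0, and the right sides sum to 2 + 1 + 0 + (-2) = 1. So 0 ≥ 1, which is false.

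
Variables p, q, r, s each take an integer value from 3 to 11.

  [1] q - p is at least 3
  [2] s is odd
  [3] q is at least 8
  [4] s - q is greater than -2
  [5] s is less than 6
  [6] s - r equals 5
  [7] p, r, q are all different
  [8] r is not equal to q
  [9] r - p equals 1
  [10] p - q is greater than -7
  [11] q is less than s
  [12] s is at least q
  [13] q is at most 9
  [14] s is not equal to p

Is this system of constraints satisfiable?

From constraints 3 and 12: s ≥ q and q ≥ 8, so s ≥ 8. From constraint 5: s ≤ 5. But 5 < 8, so no value of s works.

Unsatisfiable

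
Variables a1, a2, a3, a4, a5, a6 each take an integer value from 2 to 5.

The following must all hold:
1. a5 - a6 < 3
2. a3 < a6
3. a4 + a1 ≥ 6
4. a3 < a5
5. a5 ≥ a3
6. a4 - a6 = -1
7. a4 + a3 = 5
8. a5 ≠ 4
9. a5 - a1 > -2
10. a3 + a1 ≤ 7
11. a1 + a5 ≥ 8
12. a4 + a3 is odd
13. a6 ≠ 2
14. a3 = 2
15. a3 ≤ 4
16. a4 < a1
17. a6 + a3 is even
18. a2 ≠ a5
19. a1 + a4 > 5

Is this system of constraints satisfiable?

Setting (a1, a2, a3, a4, a5, a6) = (5, 2, 2, 3, 5, 4) satisfies everything: constraint 1: a5 - a6 = 1; constraint 3: a4 + a1 = 8; constraint 6: a4 - a6 = -1, and the others follow.

Satisfiable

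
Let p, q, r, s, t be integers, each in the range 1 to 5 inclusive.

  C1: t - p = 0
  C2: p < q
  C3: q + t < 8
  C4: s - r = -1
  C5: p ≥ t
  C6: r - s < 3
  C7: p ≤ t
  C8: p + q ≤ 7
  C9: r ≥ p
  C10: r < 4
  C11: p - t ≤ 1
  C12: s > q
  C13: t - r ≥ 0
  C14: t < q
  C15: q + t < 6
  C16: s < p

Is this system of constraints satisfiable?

Unsatisfiable

Constraints 9, 12, 13, 14, and 16 give p ≤ r, r ≤ t, t < q, q < s, s < p. Chaining: p ≤ r ≤ t < q < s < p, which forces p < p — impossible.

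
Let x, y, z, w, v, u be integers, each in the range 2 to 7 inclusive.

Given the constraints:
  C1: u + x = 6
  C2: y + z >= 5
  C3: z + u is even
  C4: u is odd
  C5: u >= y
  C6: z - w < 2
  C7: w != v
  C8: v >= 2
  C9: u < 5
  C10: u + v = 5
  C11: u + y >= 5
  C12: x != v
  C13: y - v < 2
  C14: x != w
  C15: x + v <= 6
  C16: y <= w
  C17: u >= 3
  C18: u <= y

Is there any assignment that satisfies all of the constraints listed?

Satisfiable

Try x = 3, y = 3, z = 3, w = 4, v = 2, u = 3.
Check constraint 1: u + x = 6; constraint 2: y + z = 6. The remaining constraints are straightforward to verify.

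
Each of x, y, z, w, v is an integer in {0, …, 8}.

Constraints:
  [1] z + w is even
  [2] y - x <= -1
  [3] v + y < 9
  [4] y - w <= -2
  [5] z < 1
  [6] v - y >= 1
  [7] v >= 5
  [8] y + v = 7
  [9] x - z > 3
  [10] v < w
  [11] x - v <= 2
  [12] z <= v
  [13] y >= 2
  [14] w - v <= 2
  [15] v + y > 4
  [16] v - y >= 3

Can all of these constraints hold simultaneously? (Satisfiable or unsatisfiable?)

One satisfying assignment is x = 4, y = 2, z = 0, w = 6, v = 5.
For the less obvious constraints — constraint 2: y - x = -2; constraint 3: v + y = 7 — and the others hold by inspection.

Satisfiable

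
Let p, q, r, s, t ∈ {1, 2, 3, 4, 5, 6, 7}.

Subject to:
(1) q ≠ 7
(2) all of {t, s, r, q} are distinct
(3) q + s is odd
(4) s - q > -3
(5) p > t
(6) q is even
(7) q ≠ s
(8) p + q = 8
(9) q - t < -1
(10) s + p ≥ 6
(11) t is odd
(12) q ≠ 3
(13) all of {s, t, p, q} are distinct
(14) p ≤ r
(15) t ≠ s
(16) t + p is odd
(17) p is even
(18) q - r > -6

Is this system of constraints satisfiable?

One satisfying assignment is p = 6, q = 2, r = 6, s = 1, t = 5.
For the less obvious constraints — constraint 4: s - q = -1; constraint 8: p + q = 8; constraint 9: q - t = -3 — and the others hold by inspection.

Satisfiable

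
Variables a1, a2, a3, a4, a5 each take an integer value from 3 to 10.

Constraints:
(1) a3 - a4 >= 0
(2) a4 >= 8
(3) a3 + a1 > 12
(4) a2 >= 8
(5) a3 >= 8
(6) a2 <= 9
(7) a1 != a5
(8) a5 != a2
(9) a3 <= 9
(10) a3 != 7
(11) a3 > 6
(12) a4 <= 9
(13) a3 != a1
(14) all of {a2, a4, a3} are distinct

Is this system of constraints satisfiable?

Unsatisfiable

Constraints 2, 4, 5, 6, 9, and 12 confine each of a2, a4, a3 to the 2 values {8, 9}.
Constraint 14 requires all 3 of them to be distinct, but only 2 values are available — impossible by the pigeonhole principle.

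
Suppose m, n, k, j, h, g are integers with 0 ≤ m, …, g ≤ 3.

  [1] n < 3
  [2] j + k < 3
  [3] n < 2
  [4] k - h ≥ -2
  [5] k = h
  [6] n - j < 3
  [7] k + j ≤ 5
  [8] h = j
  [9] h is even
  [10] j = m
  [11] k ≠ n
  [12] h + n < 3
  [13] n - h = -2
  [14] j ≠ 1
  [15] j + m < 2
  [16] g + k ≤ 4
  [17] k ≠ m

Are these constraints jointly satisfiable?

Unsatisfiable

From constraints 5, 8, and 10, k = h = j = m, so k = m. But constraint 17 says k ≠ m. Contradiction.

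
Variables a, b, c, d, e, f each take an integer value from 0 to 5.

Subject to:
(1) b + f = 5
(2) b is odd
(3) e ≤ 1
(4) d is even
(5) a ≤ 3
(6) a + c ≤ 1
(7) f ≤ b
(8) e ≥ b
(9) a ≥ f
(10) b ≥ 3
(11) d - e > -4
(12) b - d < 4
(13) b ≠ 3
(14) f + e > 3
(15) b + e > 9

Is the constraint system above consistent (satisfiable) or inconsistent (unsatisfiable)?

Unsatisfiable

From constraints 3 and 8: b ≤ e ≤ 1. From constraints 5 and 9: f ≤ a ≤ 3. Hence b + f ≤ 4. But constraint 1 requires b + f = 5, and 5 > 4. Contradiction.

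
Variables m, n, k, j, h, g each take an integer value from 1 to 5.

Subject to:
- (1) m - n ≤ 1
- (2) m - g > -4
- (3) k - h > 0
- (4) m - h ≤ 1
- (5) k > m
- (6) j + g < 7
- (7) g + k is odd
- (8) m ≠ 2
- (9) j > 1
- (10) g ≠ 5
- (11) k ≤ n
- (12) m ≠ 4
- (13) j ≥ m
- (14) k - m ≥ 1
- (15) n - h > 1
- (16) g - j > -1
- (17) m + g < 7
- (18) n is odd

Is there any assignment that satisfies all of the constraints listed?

Take m = 1, n = 3, k = 2, j = 3, h = 1, g = 3. Then constraint 1: m - n = -2; constraint 2: m - g = -2; constraint 3: k - h = 1, and every other listed constraint is also met.

Satisfiable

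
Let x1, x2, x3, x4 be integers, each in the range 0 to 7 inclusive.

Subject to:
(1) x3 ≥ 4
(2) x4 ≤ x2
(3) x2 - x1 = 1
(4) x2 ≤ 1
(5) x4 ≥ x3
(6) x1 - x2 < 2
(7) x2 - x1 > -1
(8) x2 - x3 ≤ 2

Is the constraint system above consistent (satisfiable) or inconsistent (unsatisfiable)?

From constraints 1 and 5: x4 ≥ x3 and x3 ≥ 4, so x4 ≥ 4. From constraints 2 and 4: x4 ≤ x2 and x2 ≤ 1, so x4 ≤ 1. But 1 < 4, so no value of x4 works.

Unsatisfiable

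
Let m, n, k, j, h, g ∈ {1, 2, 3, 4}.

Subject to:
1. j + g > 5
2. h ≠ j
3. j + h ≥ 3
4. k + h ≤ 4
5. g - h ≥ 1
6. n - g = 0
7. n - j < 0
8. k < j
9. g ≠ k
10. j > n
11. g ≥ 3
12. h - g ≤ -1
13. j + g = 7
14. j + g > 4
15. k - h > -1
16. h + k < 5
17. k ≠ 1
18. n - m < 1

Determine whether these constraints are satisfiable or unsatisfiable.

Satisfiable

Take m = 3, n = 3, k = 2, j = 4, h = 1, g = 3. Then constraint 1: j + g = 7; constraint 3: j + h = 5, and every other listed constraint is also met.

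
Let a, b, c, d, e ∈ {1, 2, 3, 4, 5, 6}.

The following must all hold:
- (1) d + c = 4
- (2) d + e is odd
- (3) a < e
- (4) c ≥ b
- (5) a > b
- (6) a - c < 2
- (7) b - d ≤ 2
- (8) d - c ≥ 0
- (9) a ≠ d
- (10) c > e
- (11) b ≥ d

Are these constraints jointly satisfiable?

Unsatisfiable

Constraints 3, 5, 8, 10, and 11 give d ≤ b, b < a, a < e, e < c, c ≤ d. Chaining: d ≤ b < a < e < c ≤ d, which forces d < d — impossible.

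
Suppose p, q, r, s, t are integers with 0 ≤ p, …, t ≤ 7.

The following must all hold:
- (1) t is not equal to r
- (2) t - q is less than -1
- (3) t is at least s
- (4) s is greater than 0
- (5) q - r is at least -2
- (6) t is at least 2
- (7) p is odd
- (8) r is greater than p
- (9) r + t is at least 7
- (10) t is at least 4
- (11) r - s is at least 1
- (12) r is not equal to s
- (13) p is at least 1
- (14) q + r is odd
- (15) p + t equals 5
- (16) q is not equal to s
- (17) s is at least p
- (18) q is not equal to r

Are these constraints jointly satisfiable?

One satisfying assignment is p = 1, q = 7, r = 6, s = 4, t = 4.
For the less obvious constraints — constraint 2: t - q = -3; constraint 5: q - r = 1; constraint 9: r + t = 10 — and the others hold by inspection.

Satisfiable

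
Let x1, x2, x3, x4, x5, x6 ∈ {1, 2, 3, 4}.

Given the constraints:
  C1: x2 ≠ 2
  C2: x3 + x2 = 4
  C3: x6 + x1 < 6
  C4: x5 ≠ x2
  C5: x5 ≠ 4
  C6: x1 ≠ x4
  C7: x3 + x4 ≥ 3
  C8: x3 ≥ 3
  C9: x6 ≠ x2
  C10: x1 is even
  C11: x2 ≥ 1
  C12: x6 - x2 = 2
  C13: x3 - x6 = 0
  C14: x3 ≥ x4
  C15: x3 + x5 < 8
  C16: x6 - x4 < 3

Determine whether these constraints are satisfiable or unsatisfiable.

Satisfiable

Take x1 = 2, x2 = 1, x3 = 3, x4 = 1, x5 = 2, x6 = 3. Then constraint 2: x3 + x2 = 4; constraint 3: x6 + x1 = 5, and every other listed constraint is also met.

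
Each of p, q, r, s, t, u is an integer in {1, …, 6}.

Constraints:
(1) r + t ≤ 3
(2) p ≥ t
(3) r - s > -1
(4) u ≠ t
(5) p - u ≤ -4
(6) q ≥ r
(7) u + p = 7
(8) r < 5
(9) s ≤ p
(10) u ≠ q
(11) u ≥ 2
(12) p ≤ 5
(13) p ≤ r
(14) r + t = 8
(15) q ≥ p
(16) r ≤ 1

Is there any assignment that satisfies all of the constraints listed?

From constraint 16: r ≤ 1. From constraints 2 and 12: t ≤ p ≤ 5. Hence r + t ≤ 6. But constraint 14 requires r + t = 8, and 8 > 6. Contradiction.

Unsatisfiable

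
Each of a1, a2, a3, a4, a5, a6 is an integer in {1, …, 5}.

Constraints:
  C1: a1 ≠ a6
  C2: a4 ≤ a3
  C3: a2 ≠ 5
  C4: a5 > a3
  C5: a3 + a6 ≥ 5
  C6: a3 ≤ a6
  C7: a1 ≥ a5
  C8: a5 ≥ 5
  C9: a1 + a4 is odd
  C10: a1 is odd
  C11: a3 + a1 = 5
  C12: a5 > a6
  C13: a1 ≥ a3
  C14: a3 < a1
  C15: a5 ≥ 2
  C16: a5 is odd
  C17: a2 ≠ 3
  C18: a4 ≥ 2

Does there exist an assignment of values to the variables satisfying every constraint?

Unsatisfiable

From constraints 2 and 18: a3 ≥ a4 ≥ 2. From constraints 7 and 8: a1 ≥ a5 ≥ 5. Hence a3 + a1 ≥ 7. But constraint 11 requires a3 + a1 = 5, and 5 < 7. Contradiction.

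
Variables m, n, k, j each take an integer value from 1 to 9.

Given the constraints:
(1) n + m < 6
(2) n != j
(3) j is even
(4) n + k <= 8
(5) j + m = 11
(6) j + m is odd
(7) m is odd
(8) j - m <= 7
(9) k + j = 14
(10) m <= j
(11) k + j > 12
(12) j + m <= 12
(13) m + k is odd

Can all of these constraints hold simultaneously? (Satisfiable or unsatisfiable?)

Satisfiable

Try m = 3, n = 1, k = 6, j = 8.
Check constraint 1: n + m = 4; constraint 4: n + k = 7; constraint 5: j + m = 11. The remaining constraints are straightforward to verify.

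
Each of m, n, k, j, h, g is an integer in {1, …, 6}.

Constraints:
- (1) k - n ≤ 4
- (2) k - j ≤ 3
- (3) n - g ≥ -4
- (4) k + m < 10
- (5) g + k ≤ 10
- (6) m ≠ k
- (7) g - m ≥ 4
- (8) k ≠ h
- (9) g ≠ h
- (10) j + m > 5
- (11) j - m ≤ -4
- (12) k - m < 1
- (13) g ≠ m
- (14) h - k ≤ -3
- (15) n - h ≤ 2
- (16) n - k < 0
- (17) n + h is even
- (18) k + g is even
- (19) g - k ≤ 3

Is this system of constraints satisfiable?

Unsatisfiable

Constraints 2, 3, 7, 11, 14, and 15 give k − h ≥ 3, h − n ≥ -2, n − g ≥ -4, g − m ≥ 4, m − j ≥ 4, j − k ≥ -3.
Adding all 6 inequalities: the left sides telescope to 0, and the right sides sum to 3 + (-2) + (-4) + 4 + 4 + (-3) = 2. So 0 ≥ 2, which is false.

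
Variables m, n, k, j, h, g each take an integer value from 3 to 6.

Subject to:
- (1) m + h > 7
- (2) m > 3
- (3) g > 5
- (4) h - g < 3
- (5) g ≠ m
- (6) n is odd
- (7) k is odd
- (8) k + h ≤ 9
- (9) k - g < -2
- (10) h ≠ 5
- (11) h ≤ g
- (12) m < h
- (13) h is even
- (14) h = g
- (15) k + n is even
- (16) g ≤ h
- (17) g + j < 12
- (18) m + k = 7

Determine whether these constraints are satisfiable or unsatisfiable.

One satisfying assignment is m = 4, n = 5, k = 3, j = 4, h = 6, g = 6.
For the less obvious constraints — constraint 1: m + h = 10; constraint 4: h - g = 0 — and the others hold by inspection.

Satisfiable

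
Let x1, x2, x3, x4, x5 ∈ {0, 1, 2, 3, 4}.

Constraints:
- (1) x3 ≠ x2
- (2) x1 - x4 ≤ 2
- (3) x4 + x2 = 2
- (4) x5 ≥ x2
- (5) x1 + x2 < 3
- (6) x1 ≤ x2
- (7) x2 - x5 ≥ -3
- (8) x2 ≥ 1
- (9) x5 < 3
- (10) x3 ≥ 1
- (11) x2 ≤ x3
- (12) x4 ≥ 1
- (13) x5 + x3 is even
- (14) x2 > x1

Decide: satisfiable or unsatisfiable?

Take x1 = 0, x2 = 1, x3 = 3, x4 = 1, x5 = 1. Then constraint 2: x1 - x4 = -1; constraint 3: x4 + x2 = 2, and every other listed constraint is also met.

Satisfiable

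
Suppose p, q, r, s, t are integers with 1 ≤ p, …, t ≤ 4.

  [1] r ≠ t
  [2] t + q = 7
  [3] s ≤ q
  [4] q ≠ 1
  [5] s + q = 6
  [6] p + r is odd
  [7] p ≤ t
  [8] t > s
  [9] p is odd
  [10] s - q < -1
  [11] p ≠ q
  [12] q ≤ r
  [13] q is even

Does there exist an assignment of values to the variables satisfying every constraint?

Satisfiable

One satisfying assignment is p = 1, q = 4, r = 4, s = 2, t = 3.
For the less obvious constraints — constraint 2: t + q = 7; constraint 5: s + q = 6 — and the others hold by inspection.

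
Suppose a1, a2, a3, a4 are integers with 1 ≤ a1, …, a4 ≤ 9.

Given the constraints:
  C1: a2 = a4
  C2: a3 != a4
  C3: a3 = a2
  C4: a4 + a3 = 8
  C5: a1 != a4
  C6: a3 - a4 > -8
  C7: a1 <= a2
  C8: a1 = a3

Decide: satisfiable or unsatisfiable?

From constraints 1, 3, and 8, a1 = a3 = a2 = a4, so a1 = a4. But constraint 5 says a1 ≠ a4. Contradiction.

Unsatisfiable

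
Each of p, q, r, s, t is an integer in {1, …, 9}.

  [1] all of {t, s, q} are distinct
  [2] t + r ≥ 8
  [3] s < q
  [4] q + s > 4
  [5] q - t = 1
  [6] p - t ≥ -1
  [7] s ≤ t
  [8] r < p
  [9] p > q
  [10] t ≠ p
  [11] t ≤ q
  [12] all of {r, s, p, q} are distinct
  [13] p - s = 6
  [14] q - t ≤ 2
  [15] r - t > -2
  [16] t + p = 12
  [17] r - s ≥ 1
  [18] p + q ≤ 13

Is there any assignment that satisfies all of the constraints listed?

Take p = 7, q = 6, r = 5, s = 1, t = 5. Then constraint 2: t + r = 10; constraint 4: q + s = 7; constraint 5: q - t = 1, and every other listed constraint is also met.

Satisfiable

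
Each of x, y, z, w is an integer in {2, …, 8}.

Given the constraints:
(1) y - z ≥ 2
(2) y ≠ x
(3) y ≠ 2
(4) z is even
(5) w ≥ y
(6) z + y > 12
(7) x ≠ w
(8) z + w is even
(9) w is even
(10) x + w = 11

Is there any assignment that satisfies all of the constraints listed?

Setting (x, y, z, w) = (3, 8, 6, 8) satisfies everything: constraint 1: y - z = 2; constraint 6: z + y = 14; constraint 10: x + w = 11, and the others follow.

Satisfiable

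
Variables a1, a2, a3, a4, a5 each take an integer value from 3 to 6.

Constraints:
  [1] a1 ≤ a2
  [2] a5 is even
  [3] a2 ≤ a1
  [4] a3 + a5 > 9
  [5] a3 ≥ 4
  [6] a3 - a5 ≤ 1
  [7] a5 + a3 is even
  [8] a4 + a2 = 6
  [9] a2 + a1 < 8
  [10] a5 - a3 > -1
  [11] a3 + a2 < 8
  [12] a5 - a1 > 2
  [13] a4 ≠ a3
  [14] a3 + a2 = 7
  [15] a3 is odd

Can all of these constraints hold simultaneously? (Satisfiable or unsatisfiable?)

Unsatisfiable

Constraint 2 makes a5 even and constraint 15 makes a3 odd, so a5 + a3 must be odd. Constraint 7 says a5 + a3 is even — contradiction.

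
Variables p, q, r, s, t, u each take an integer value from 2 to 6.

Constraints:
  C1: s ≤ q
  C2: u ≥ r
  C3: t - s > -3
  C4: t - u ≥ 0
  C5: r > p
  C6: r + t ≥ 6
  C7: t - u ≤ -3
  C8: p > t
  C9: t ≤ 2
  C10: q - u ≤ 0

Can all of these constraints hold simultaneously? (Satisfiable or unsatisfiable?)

Unsatisfiable

Constraints 2, 4, 5, and 8 give t < p, p < r, r ≤ u, u ≤ t. Chaining: t < p < r ≤ u ≤ t, which forces t < t — impossible.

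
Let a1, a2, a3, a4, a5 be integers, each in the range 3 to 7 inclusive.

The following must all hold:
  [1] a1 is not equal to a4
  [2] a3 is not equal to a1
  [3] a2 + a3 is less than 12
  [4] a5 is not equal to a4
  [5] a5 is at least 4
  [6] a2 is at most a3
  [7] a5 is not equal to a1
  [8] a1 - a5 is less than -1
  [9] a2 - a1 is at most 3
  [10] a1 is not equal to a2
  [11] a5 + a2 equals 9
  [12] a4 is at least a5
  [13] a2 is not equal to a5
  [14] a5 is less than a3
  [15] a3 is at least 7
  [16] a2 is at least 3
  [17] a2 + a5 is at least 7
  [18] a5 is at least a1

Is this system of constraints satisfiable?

Satisfiable

The assignment a1 = 3, a2 = 4, a3 = 7, a4 = 6, a5 = 5 works:
  constraint 3 holds since a2 + a3 = 11.
  constraint 8 holds since a1 - a5 = -2.
  constraint 9 holds since a2 - a1 = 1.
The rest check out directly.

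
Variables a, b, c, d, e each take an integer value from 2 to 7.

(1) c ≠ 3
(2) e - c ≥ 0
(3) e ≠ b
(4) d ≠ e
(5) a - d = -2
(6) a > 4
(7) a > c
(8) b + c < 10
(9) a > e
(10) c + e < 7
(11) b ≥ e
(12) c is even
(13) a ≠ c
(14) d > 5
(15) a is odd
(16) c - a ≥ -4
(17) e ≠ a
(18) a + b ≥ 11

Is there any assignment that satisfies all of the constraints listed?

Satisfiable

The assignment a = 5, b = 6, c = 2, d = 7, e = 4 works:
  constraint 2 holds since e - c = 2.
  constraint 5 holds since a - d = -2.
  constraint 8 holds since b + c = 8.
The rest check out directly.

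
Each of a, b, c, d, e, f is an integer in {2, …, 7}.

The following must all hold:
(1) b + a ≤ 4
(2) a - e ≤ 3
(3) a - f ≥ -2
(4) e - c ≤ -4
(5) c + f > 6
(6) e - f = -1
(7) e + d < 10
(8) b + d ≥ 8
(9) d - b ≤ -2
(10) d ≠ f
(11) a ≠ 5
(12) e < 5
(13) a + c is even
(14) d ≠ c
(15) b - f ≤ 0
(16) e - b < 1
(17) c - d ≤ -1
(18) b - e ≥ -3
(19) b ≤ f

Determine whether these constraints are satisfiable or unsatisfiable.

Constraints 2, 3, 4, 9, 15, and 17 give e − a ≥ -3, a − f ≥ -2, f − b ≥ 0, b − d ≥ 2, d − c ≥ 1, c − e ≥ 4.
Adding all 6 inequalities: the left sides telescope to 0, and the right sides sum to (-3) + (-2) + 0 + 2 + 1 + 4 = 2. So 0 ≥ 2, which is false.

Unsatisfiable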